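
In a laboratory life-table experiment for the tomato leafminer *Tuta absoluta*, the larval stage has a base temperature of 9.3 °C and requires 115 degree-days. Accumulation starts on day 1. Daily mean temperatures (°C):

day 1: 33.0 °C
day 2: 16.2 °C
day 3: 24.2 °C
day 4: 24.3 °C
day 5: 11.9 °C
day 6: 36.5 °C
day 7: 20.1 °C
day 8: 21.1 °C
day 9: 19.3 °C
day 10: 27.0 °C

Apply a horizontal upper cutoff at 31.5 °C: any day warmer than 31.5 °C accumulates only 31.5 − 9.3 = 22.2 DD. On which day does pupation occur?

day 9

Daily DD above 9.3 °C (capped at 22.2): 22.2, 6.9, 14.9, 15.0, 2.6, 22.2, 10.8, 11.8, 10.0, 17.7.
Cumulative: 22.2, 29.1, 44.0, 59.0, 61.6, 83.8, 94.6, 106.4, 116.4, 134.1.
The total first reaches 115 DD on day 9.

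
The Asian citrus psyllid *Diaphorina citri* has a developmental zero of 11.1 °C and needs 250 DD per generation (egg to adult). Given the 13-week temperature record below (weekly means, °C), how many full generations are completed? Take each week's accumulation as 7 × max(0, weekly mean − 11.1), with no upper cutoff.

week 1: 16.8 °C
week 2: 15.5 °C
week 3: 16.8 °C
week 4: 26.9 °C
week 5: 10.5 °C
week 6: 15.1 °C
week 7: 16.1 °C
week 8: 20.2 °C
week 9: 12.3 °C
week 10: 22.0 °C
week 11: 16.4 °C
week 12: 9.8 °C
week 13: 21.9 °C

2 generations

Weekly DD (7 × max(0, T̄ − 11.1)): 39.9, 30.8, 39.9, 110.6, 0.0, 28.0, 35.0, 63.7, 8.4, 76.3, 37.1, 0.0, 75.6.
Season total = 545.3 DD.
Complete generations = ⌊545.3 / 250⌋ = 2.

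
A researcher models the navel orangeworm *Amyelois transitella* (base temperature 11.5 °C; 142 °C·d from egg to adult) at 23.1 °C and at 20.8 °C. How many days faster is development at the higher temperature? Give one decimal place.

3.0 days

At 23.1 °C: 142 / (23.1 − 11.5) = 142 / 11.6 = 12.241 d.
At 20.8 °C: 142 / (20.8 − 11.5) = 142 / 9.3 = 15.269 d.
Difference = |12.241 − 15.269| = 3.027 ≈ 3.0 days.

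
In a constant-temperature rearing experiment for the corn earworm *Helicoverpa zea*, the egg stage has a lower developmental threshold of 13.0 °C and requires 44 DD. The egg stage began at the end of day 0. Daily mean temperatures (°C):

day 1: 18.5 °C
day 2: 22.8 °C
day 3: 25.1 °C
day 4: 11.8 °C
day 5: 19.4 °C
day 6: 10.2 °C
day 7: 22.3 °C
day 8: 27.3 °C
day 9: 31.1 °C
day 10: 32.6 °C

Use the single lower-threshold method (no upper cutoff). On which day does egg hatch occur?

Daily DD above 13.0 °C: 5.5, 9.8, 12.1, 0.0, 6.4, 0.0, 9.3, 14.3, 18.1, 19.6.
Cumulative: 5.5, 15.3, 27.4, 27.4, 33.8, 33.8, 43.1, 57.4, 75.5, 95.1.
The total first reaches 44 DD on day 8.

day 8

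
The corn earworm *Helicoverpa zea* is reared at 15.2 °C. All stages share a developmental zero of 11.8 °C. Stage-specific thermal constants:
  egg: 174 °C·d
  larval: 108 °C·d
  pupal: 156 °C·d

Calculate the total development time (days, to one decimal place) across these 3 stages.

Daily accumulation at 15.2 °C = 15.2 − 11.8 = 3.4 DD/day.
Total K = 174 + 108 + 156 = 438 DD.
Total duration = 438 / 3.4 = 128.824 ≈ 128.8 days.

128.8 days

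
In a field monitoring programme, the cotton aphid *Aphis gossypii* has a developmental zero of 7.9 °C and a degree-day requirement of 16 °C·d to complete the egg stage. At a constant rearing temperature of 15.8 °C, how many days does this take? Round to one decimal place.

2.0 days

Daily accumulation = 15.8 − 7.9 = 7.9 DD/day.
Duration = 16 / 7.9 = 2.025 ≈ 2.0 days.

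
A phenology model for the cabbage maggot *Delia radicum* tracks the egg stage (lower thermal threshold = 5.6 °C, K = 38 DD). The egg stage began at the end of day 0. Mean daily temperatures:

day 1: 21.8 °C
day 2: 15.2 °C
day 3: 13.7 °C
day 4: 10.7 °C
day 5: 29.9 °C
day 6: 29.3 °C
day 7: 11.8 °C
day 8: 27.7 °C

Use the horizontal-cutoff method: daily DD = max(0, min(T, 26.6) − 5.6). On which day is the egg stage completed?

Daily DD above 5.6 °C (capped at 21.0): 16.2, 9.6, 8.1, 5.1, 21.0, 21.0, 6.2, 21.0.
Cumulative: 16.2, 25.8, 33.9, 39.0, 60.0, 81.0, 87.2, 108.2.
The total first reaches 38 DD on day 4.

day 4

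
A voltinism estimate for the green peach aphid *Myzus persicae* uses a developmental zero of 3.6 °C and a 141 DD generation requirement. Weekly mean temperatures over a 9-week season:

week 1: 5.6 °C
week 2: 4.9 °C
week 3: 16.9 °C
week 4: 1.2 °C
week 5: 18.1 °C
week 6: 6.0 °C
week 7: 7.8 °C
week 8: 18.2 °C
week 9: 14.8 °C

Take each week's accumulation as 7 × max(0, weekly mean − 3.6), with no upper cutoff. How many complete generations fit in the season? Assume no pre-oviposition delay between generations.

3 generations

Weekly DD (7 × max(0, T̄ − 3.6)): 14.0, 9.1, 93.1, 0.0, 101.5, 16.8, 29.4, 102.2, 78.4.
Season total = 444.5 DD.
Complete generations = ⌊444.5 / 141⌋ = 3.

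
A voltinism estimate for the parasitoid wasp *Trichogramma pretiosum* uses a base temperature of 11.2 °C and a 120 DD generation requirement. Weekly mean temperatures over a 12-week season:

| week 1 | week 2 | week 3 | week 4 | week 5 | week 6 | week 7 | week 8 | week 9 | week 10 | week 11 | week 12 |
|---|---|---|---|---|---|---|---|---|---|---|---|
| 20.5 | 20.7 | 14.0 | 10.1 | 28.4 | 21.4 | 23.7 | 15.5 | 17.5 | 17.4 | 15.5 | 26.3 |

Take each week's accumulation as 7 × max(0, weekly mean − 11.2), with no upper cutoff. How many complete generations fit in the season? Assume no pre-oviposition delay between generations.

Weekly DD (7 × max(0, T̄ − 11.2)): 65.1, 66.5, 19.6, 0.0, 120.4, 71.4, 87.5, 30.1, 44.1, 43.4, 30.1, 105.7.
Season total = 683.9 DD.
Complete generations = ⌊683.9 / 120⌋ = 5.

5 generations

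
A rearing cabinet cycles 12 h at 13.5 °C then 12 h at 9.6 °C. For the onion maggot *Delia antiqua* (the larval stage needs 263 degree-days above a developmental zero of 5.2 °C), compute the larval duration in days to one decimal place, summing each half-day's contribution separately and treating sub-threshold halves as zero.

41.4 days

Day half: max(0, 13.5 − 5.2) × 0.5 = 8.3 × 0.5 = 4.15 DD.
Night half: max(0, 9.6 − 5.2) × 0.5 = 4.4 × 0.5 = 2.20 DD.
Per 24 h: 6.35 DD/day.
Duration = 263 / 6.35 = 41.417 ≈ 41.4 days.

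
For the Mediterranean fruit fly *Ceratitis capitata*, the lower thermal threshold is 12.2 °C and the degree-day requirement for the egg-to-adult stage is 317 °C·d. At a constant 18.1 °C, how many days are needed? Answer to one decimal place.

Daily accumulation = 18.1 − 12.2 = 5.9 DD/day.
Duration = 317 / 5.9 = 53.729 ≈ 53.7 days.

53.7 days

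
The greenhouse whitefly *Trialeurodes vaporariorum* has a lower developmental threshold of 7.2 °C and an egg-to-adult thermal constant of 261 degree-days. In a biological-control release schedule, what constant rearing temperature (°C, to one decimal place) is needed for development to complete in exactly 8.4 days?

38.3 °C

Required daily accumulation = 261 / 8.4 = 31.071 DD/day.
T = T_base + 31.071 = 7.2 + 31.071 = 38.271 ≈ 38.3 °C.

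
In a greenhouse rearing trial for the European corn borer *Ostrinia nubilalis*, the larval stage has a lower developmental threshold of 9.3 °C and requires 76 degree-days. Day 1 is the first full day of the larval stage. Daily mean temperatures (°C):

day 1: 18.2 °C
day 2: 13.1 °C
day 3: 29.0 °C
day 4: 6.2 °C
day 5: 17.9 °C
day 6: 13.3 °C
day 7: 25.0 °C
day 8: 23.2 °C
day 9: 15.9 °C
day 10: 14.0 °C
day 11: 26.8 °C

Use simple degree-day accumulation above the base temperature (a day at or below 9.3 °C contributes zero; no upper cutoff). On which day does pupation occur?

Daily DD above 9.3 °C: 8.9, 3.8, 19.7, 0.0, 8.6, 4.0, 15.7, 13.9, 6.6, 4.7, 17.5.
Cumulative: 8.9, 12.7, 32.4, 32.4, 41.0, 45.0, 60.7, 74.6, 81.2, 85.9, 103.4.
The total first reaches 76 DD on day 9.

day 9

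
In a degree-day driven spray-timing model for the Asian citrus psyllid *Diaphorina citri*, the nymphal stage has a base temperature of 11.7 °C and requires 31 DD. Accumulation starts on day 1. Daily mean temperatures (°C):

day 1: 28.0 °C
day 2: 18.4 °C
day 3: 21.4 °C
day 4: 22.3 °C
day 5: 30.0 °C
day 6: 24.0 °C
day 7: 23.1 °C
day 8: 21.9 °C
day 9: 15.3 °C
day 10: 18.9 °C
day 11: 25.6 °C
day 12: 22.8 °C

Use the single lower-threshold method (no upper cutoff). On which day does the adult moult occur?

day 3

Daily DD above 11.7 °C: 16.3, 6.7, 9.7, 10.6, 18.3, 12.3, 11.4, 10.2, 3.6, 7.2, 13.9, 11.1.
Cumulative: 16.3, 23.0, 32.7, 43.3, 61.6, 73.9, 85.3, 95.5, 99.1, 106.3, 120.2, 131.3.
The total first reaches 31 DD on day 3.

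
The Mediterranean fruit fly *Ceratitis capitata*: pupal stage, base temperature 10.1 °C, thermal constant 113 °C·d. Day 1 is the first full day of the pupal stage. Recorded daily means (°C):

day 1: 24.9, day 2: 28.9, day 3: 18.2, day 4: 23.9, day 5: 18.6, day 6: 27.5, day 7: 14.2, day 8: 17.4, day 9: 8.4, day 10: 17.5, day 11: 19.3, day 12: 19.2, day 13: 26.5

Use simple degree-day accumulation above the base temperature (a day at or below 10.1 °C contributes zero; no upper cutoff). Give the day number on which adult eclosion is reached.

Daily DD above 10.1 °C: 14.8, 18.8, 8.1, 13.8, 8.5, 17.4, 4.1, 7.3, 0.0, 7.4, 9.2, 9.1, 16.4.
Cumulative: 14.8, 33.6, 41.7, 55.5, 64.0, 81.4, 85.5, 92.8, 92.8, 100.2, 109.4, 118.5, 134.9.
The total first reaches 113 DD on day 12.

day 12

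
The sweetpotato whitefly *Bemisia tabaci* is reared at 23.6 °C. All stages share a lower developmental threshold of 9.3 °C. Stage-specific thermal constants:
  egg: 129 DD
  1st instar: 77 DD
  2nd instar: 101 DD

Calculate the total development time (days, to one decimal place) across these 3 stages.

21.5 days

Daily accumulation at 23.6 °C = 23.6 − 9.3 = 14.3 DD/day.
Total K = 129 + 77 + 101 = 307 DD.
Total duration = 307 / 14.3 = 21.469 ≈ 21.5 days.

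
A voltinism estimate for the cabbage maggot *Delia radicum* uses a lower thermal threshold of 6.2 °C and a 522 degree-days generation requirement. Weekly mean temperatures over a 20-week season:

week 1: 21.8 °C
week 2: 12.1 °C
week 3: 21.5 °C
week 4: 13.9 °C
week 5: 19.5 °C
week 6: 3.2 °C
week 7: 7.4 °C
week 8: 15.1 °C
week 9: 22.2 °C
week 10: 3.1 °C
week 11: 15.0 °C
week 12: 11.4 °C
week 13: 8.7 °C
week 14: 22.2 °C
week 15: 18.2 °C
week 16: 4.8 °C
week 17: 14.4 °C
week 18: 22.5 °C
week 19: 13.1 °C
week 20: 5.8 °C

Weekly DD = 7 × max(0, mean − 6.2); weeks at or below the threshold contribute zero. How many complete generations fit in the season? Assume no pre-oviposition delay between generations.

Weekly DD (7 × max(0, T̄ − 6.2)): 109.2, 41.3, 107.1, 53.9, 93.1, 0.0, 8.4, 62.3, 112.0, 0.0, 61.6, 36.4, 17.5, 112.0, 84.0, 0.0, 57.4, 114.1, 48.3, 0.0.
Season total = 1118.6 DD.
Complete generations = ⌊1118.6 / 522⌋ = 2.

2 generations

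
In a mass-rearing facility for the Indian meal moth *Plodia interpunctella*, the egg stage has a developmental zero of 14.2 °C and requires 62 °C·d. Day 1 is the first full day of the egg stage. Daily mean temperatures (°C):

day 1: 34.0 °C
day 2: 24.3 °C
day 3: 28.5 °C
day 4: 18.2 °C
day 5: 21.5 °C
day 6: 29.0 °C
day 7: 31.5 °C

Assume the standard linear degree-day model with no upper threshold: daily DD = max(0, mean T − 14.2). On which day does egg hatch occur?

day 6

Daily DD above 14.2 °C: 19.8, 10.1, 14.3, 4.0, 7.3, 14.8, 17.3.
Cumulative: 19.8, 29.9, 44.2, 48.2, 55.5, 70.3, 87.6.
The total first reaches 62 DD on day 6.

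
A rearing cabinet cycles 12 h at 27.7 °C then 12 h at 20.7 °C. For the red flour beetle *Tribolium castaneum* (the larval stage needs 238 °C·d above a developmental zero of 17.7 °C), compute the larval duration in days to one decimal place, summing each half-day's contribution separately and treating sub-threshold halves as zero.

Day half: max(0, 27.7 − 17.7) × 0.5 = 10.0 × 0.5 = 5.00 DD.
Night half: max(0, 20.7 − 17.7) × 0.5 = 3.0 × 0.5 = 1.50 DD.
Per 24 h: 6.50 DD/day.
Duration = 238 / 6.50 = 36.615 ≈ 36.6 days.

36.6 days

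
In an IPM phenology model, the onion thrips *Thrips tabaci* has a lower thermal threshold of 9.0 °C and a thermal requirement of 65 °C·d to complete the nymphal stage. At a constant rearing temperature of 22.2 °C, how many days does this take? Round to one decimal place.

4.9 days

Daily accumulation = 22.2 − 9.0 = 13.2 DD/day.
Duration = 65 / 13.2 = 4.924 ≈ 4.9 days.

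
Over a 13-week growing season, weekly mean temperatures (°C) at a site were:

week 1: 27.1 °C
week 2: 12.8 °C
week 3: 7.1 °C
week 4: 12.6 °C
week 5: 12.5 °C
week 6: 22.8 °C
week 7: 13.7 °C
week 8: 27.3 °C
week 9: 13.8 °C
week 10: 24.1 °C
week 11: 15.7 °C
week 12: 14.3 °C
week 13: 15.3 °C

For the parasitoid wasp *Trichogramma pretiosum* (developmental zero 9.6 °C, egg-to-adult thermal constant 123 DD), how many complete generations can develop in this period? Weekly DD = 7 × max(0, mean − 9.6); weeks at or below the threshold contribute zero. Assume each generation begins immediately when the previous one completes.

Weekly DD (7 × max(0, T̄ − 9.6)): 122.5, 22.4, 0.0, 21.0, 20.3, 92.4, 28.7, 123.9, 29.4, 101.5, 42.7, 32.9, 39.9.
Season total = 677.6 DD.
Complete generations = ⌊677.6 / 123⌋ = 5.

5 generations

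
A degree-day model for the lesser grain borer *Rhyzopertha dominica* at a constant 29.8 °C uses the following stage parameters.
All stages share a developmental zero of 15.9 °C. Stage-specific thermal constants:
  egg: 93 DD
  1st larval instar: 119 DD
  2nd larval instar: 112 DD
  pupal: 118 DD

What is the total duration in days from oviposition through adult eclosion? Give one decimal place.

Daily accumulation at 29.8 °C = 29.8 − 15.9 = 13.9 DD/day.
Total K = 93 + 119 + 112 + 118 = 442 DD.
Total duration = 442 / 13.9 = 31.799 ≈ 31.8 days.

31.8 days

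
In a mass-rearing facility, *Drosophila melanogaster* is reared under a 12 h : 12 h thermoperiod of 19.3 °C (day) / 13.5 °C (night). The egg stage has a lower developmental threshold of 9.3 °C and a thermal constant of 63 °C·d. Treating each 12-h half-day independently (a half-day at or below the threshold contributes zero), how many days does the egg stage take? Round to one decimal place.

Day half: max(0, 19.3 − 9.3) × 0.5 = 10.0 × 0.5 = 5.00 DD.
Night half: max(0, 13.5 − 9.3) × 0.5 = 4.2 × 0.5 = 2.10 DD.
Per 24 h: 7.10 DD/day.
Duration = 63 / 7.10 = 8.873 ≈ 8.9 days.

8.9 days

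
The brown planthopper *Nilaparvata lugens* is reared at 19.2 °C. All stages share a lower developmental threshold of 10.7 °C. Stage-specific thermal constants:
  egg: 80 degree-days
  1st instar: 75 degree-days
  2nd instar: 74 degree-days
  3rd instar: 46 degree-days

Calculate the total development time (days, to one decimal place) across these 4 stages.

32.4 days

Daily accumulation at 19.2 °C = 19.2 − 10.7 = 8.5 DD/day.
Total K = 80 + 75 + 74 + 46 = 275 DD.
Total duration = 275 / 8.5 = 32.353 ≈ 32.4 days.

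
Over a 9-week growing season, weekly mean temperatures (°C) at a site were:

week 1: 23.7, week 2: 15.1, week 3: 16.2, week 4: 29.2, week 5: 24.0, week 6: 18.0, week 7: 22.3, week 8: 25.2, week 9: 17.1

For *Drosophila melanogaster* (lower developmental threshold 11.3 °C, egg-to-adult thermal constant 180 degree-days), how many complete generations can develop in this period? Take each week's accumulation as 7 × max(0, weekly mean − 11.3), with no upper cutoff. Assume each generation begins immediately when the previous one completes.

3 generations

Weekly DD (7 × max(0, T̄ − 11.3)): 86.8, 26.6, 34.3, 125.3, 88.9, 46.9, 77.0, 97.3, 40.6.
Season total = 623.7 DD.
Complete generations = ⌊623.7 / 180⌋ = 3.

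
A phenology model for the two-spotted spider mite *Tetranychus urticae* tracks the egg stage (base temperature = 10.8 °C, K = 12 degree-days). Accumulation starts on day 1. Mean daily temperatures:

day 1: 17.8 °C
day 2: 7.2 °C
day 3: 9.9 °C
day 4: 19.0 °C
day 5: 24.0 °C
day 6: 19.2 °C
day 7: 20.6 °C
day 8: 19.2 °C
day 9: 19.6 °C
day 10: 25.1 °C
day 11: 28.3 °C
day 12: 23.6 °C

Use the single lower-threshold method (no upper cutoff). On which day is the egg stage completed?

Daily DD above 10.8 °C: 7.0, 0.0, 0.0, 8.2, 13.2, 8.4, 9.8, 8.4, 8.8, 14.3, 17.5, 12.8.
Cumulative: 7.0, 7.0, 7.0, 15.2, 28.4, 36.8, 46.6, 55.0, 63.8, 78.1, 95.6, 108.4.
The total first reaches 12 DD on day 4.

day 4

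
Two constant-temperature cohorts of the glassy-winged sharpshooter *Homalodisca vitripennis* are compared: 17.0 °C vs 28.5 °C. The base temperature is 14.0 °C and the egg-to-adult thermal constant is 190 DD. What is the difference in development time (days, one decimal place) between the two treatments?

50.2 days

At 17.0 °C: 190 / (17.0 − 14.0) = 190 / 3.0 = 63.333 d.
At 28.5 °C: 190 / (28.5 − 14.0) = 190 / 14.5 = 13.103 d.
Difference = |63.333 − 13.103| = 50.230 ≈ 50.2 days.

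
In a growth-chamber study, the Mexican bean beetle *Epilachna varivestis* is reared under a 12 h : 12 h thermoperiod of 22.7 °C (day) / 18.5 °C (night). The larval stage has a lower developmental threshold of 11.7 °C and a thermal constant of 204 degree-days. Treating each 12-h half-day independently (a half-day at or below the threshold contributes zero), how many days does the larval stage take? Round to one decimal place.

22.9 days

Day half: max(0, 22.7 − 11.7) × 0.5 = 11.0 × 0.5 = 5.50 DD.
Night half: max(0, 18.5 − 11.7) × 0.5 = 6.8 × 0.5 = 3.40 DD.
Per 24 h: 8.90 DD/day.
Duration = 204 / 8.90 = 22.921 ≈ 22.9 days.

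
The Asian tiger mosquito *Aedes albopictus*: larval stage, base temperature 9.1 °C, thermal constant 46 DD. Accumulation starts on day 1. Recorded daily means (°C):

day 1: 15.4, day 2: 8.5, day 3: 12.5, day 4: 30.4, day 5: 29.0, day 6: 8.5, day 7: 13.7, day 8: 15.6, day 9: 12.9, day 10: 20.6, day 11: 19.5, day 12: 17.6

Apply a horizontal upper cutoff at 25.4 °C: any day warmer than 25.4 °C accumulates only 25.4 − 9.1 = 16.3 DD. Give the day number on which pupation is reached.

day 7

Daily DD above 9.1 °C (capped at 16.3): 6.3, 0.0, 3.4, 16.3, 16.3, 0.0, 4.6, 6.5, 3.8, 11.5, 10.4, 8.5.
Cumulative: 6.3, 6.3, 9.7, 26.0, 42.3, 42.3, 46.9, 53.4, 57.2, 68.7, 79.1, 87.6.
The total first reaches 46 DD on day 7.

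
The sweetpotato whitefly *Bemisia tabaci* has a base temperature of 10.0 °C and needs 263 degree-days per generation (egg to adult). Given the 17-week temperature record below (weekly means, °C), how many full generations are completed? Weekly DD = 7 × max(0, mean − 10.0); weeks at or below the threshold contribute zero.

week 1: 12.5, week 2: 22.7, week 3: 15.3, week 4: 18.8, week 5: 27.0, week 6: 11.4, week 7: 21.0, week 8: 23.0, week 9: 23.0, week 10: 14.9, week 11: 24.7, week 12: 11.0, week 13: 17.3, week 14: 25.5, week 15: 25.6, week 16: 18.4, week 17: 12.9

Weekly DD (7 × max(0, T̄ − 10.0)): 17.5, 88.9, 37.1, 61.6, 119.0, 9.8, 77.0, 91.0, 91.0, 34.3, 102.9, 7.0, 51.1, 108.5, 109.2, 58.8, 20.3.
Season total = 1085.0 DD.
Complete generations = ⌊1085.0 / 263⌋ = 4.

4 generations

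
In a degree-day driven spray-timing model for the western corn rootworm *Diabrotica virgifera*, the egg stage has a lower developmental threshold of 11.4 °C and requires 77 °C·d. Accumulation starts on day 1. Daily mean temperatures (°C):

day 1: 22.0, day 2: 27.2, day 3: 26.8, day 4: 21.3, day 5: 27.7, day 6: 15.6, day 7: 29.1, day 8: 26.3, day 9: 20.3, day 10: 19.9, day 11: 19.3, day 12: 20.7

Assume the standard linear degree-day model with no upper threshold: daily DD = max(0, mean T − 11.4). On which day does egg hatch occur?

Daily DD above 11.4 °C: 10.6, 15.8, 15.4, 9.9, 16.3, 4.2, 17.7, 14.9, 8.9, 8.5, 7.9, 9.3.
Cumulative: 10.6, 26.4, 41.8, 51.7, 68.0, 72.2, 89.9, 104.8, 113.7, 122.2, 130.1, 139.4.
The total first reaches 77 DD on day 7.

day 7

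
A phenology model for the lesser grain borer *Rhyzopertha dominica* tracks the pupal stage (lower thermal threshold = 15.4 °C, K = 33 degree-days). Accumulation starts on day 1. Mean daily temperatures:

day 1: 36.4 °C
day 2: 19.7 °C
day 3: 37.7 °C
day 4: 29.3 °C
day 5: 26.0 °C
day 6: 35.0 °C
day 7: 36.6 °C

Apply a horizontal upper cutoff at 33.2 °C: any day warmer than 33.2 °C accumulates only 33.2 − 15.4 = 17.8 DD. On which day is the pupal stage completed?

Daily DD above 15.4 °C (capped at 17.8): 17.8, 4.3, 17.8, 13.9, 10.6, 17.8, 17.8.
Cumulative: 17.8, 22.1, 39.9, 53.8, 64.4, 82.2, 100.0.
The total first reaches 33 DD on day 3.

day 3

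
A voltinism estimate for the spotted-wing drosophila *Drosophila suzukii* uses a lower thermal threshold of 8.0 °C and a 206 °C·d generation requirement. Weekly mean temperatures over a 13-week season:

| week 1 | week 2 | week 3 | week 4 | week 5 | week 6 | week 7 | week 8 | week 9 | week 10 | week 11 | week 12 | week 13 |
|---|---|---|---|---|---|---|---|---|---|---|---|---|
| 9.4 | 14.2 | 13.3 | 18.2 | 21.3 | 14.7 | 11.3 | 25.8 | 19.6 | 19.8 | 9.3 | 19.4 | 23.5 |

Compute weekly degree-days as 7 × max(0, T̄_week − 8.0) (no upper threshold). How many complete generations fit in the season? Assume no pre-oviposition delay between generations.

Weekly DD (7 × max(0, T̄ − 8.0)): 9.8, 43.4, 37.1, 71.4, 93.1, 46.9, 23.1, 124.6, 81.2, 82.6, 9.1, 79.8, 108.5.
Season total = 810.6 DD.
Complete generations = ⌊810.6 / 206⌋ = 3.

3 generations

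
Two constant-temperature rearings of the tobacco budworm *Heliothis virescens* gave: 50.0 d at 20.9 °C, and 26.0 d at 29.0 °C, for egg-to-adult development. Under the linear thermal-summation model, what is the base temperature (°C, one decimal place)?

12.1 °C

Equal thermal constants: D₁(T₁ − T_b) = D₂(T₂ − T_b).
50.0·(20.9 − T_b) = 26.0·(29.0 − T_b)
T_b = (50.0·20.9 − 26.0·29.0) / (50.0 − 26.0) = 291.00 / 24.0 = 12.125 °C ≈ 12.1 °C.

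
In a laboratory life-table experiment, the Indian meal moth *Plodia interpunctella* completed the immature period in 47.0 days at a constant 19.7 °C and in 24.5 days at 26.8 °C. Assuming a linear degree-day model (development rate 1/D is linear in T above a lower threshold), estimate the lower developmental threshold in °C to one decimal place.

12.0 °C

Equal thermal constants: D₁(T₁ − T_b) = D₂(T₂ − T_b).
47.0·(19.7 − T_b) = 24.5·(26.8 − T_b)
T_b = (47.0·19.7 − 24.5·26.8) / (47.0 − 24.5) = 269.30 / 22.5 = 11.969 °C ≈ 12.0 °C.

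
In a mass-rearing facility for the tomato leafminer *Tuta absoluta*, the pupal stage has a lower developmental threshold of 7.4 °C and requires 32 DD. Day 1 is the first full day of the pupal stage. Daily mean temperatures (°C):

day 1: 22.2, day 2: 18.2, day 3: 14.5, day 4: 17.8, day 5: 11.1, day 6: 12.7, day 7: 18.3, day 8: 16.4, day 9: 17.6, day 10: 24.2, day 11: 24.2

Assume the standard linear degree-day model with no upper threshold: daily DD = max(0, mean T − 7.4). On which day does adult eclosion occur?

Daily DD above 7.4 °C: 14.8, 10.8, 7.1, 10.4, 3.7, 5.3, 10.9, 9.0, 10.2, 16.8, 16.8.
Cumulative: 14.8, 25.6, 32.7, 43.1, 46.8, 52.1, 63.0, 72.0, 82.2, 99.0, 115.8.
The total first reaches 32 DD on day 3.

day 3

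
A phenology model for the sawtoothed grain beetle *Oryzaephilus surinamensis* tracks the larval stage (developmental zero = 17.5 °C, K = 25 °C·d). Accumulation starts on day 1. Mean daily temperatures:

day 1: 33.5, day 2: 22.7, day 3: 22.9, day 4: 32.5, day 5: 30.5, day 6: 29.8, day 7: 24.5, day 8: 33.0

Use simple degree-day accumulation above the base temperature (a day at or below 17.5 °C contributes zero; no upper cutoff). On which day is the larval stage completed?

day 3

Daily DD above 17.5 °C: 16.0, 5.2, 5.4, 15.0, 13.0, 12.3, 7.0, 15.5.
Cumulative: 16.0, 21.2, 26.6, 41.6, 54.6, 66.9, 73.9, 89.4.
The total first reaches 25 DD on day 3.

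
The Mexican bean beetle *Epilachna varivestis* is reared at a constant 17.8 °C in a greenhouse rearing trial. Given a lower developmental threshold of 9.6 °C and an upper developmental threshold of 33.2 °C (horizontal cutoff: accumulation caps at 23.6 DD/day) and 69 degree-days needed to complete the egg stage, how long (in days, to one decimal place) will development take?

Daily accumulation = 17.8 − 9.6 = 8.2 DD/day.
Duration = 69 / 8.2 = 8.415 ≈ 8.4 days.

8.4 days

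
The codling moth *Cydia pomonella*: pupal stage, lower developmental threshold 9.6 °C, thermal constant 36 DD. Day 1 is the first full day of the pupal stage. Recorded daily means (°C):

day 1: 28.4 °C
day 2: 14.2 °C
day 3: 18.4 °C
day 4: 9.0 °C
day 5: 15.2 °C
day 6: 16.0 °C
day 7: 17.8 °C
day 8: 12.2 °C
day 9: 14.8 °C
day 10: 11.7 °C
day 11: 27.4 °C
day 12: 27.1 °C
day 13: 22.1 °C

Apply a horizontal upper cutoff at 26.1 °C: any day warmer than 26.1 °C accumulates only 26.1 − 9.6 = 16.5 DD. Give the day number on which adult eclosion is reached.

Daily DD above 9.6 °C (capped at 16.5): 16.5, 4.6, 8.8, 0.0, 5.6, 6.4, 8.2, 2.6, 5.2, 2.1, 16.5, 16.5, 12.5.
Cumulative: 16.5, 21.1, 29.9, 29.9, 35.5, 41.9, 50.1, 52.7, 57.9, 60.0, 76.5, 93.0, 105.5.
The total first reaches 36 DD on day 6.

day 6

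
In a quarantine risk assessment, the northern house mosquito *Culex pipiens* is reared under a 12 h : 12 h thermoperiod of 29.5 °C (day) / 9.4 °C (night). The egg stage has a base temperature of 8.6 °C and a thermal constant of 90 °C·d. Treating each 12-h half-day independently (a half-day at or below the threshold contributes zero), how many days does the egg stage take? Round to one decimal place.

8.3 days

Day half: max(0, 29.5 − 8.6) × 0.5 = 20.9 × 0.5 = 10.45 DD.
Night half: max(0, 9.4 − 8.6) × 0.5 = 0.8 × 0.5 = 0.40 DD.
Per 24 h: 10.85 DD/day.
Duration = 90 / 10.85 = 8.295 ≈ 8.3 days.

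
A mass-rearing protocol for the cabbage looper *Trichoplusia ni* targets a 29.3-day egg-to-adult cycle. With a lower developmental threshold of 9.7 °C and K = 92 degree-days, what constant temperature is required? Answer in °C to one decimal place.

12.8 °C

Required daily accumulation = 92 / 29.3 = 3.140 DD/day.
T = T_base + 3.140 = 9.7 + 3.140 = 12.840 ≈ 12.8 °C.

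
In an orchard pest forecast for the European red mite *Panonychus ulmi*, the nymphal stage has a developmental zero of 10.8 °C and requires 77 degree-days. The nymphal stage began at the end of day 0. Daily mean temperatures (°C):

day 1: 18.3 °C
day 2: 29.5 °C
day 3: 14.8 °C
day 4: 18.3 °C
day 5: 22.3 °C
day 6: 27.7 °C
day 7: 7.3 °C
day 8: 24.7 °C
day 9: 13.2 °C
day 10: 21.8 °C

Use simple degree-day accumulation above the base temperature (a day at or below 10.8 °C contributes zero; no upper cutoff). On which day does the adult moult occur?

Daily DD above 10.8 °C: 7.5, 18.7, 4.0, 7.5, 11.5, 16.9, 0.0, 13.9, 2.4, 11.0.
Cumulative: 7.5, 26.2, 30.2, 37.7, 49.2, 66.1, 66.1, 80.0, 82.4, 93.4.
The total first reaches 77 DD on day 8.

day 8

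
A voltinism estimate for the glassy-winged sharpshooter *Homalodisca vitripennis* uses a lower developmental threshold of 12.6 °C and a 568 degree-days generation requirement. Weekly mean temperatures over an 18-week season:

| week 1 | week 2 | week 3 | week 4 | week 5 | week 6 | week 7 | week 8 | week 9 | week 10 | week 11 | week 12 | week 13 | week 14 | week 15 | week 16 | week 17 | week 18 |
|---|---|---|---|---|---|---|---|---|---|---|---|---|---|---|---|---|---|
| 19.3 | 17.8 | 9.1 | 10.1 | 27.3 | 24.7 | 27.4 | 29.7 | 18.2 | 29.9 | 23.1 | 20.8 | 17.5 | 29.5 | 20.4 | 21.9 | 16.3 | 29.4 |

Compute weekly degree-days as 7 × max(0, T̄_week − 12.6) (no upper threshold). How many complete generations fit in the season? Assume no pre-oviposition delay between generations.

2 generations

Weekly DD (7 × max(0, T̄ − 12.6)): 46.9, 36.4, 0.0, 0.0, 102.9, 84.7, 103.6, 119.7, 39.2, 121.1, 73.5, 57.4, 34.3, 118.3, 54.6, 65.1, 25.9, 117.6.
Season total = 1201.2 DD.
Complete generations = ⌊1201.2 / 568⌋ = 2.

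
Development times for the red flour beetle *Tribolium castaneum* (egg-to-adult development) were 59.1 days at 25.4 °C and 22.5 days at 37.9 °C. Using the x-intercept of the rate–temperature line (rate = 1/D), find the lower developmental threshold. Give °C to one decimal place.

Under the model K = D·(T − T_b), so D₁·(T₁ − T_b) = D₂·(T₂ − T_b).
59.1·(25.4 − T_b) = 22.5·(37.9 − T_b)
T_b = (59.1·25.4 − 22.5·37.9) / (59.1 − 22.5) = 648.39 / 36.6 = 17.716 °C ≈ 17.7 °C.

17.7 °C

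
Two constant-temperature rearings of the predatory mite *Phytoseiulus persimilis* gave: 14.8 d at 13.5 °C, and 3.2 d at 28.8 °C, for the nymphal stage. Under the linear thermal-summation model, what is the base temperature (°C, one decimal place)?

9.3 °C

Equal thermal constants: D₁(T₁ − T_b) = D₂(T₂ − T_b).
14.8·(13.5 − T_b) = 3.2·(28.8 − T_b)
T_b = (14.8·13.5 − 3.2·28.8) / (14.8 − 3.2) = 107.64 / 11.6 = 9.279 °C ≈ 9.3 °C.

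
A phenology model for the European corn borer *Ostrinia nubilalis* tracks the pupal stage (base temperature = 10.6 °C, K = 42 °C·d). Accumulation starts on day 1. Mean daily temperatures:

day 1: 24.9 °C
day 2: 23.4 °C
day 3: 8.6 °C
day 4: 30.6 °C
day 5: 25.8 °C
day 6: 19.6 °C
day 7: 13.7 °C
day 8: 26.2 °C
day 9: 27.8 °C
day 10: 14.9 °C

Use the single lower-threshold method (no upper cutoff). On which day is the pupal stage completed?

day 4

Daily DD above 10.6 °C: 14.3, 12.8, 0.0, 20.0, 15.2, 9.0, 3.1, 15.6, 17.2, 4.3.
Cumulative: 14.3, 27.1, 27.1, 47.1, 62.3, 71.3, 74.4, 90.0, 107.2, 111.5.
The total first reaches 42 DD on day 4.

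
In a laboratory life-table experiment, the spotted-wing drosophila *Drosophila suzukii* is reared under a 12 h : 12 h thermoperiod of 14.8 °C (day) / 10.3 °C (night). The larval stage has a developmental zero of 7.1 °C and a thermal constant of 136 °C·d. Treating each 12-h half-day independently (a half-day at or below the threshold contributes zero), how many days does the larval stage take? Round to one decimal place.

Day half: max(0, 14.8 − 7.1) × 0.5 = 7.7 × 0.5 = 3.85 DD.
Night half: max(0, 10.3 − 7.1) × 0.5 = 3.2 × 0.5 = 1.60 DD.
Per 24 h: 5.45 DD/day.
Duration = 136 / 5.45 = 24.954 ≈ 25.0 days.

25.0 days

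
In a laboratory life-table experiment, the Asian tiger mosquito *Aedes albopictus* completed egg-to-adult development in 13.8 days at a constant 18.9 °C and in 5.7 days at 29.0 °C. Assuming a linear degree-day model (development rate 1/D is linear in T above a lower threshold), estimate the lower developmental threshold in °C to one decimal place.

Equal thermal constants: D₁(T₁ − T_b) = D₂(T₂ − T_b).
13.8·(18.9 − T_b) = 5.7·(29.0 − T_b)
T_b = (13.8·18.9 − 5.7·29.0) / (13.8 − 5.7) = 95.52 / 8.1 = 11.793 °C ≈ 11.8 °C.

11.8 °C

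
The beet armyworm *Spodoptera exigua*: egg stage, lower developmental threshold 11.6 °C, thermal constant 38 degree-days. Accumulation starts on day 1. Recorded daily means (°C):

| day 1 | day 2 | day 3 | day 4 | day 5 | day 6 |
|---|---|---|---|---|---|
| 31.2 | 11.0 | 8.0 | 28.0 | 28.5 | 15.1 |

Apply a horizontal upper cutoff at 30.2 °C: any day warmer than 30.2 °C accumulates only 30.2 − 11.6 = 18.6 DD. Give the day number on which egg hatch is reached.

day 5

Daily DD above 11.6 °C (capped at 18.6): 18.6, 0.0, 0.0, 16.4, 16.9, 3.5.
Cumulative: 18.6, 18.6, 18.6, 35.0, 51.9, 55.4.
The total first reaches 38 DD on day 5.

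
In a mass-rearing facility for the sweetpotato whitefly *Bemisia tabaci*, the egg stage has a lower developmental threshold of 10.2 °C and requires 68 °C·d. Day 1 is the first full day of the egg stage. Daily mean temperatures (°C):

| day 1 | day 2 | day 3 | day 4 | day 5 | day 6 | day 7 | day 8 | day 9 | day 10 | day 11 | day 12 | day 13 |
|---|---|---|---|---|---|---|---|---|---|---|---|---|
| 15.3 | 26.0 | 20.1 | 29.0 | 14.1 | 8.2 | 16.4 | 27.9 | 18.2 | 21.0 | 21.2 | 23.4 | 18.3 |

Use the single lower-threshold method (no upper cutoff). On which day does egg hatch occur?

Daily DD above 10.2 °C: 5.1, 15.8, 9.9, 18.8, 3.9, 0.0, 6.2, 17.7, 8.0, 10.8, 11.0, 13.2, 8.1.
Cumulative: 5.1, 20.9, 30.8, 49.6, 53.5, 53.5, 59.7, 77.4, 85.4, 96.2, 107.2, 120.4, 128.5.
The total first reaches 68 DD on day 8.

day 8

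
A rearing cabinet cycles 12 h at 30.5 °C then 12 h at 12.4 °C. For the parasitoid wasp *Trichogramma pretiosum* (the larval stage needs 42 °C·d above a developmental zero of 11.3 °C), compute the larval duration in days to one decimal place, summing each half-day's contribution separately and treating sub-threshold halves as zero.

4.1 days

Day half: max(0, 30.5 − 11.3) × 0.5 = 19.2 × 0.5 = 9.60 DD.
Night half: max(0, 12.4 − 11.3) × 0.5 = 1.1 × 0.5 = 0.55 DD.
Per 24 h: 10.15 DD/day.
Duration = 42 / 10.15 = 4.138 ≈ 4.1 days.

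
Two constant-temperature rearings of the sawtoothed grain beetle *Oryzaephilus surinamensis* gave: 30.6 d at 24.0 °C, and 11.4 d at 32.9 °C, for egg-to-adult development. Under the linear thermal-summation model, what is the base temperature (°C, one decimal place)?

Under the model K = D·(T − T_b), so D₁·(T₁ − T_b) = D₂·(T₂ − T_b).
30.6·(24.0 − T_b) = 11.4·(32.9 − T_b)
T_b = (30.6·24.0 − 11.4·32.9) / (30.6 − 11.4) = 359.34 / 19.2 = 18.716 °C ≈ 18.7 °C.

18.7 °C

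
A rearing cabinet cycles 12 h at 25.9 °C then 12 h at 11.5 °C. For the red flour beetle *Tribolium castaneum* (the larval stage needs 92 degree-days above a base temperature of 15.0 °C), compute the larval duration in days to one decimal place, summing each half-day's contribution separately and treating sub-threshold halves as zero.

Day half: max(0, 25.9 − 15.0) × 0.5 = 10.9 × 0.5 = 5.45 DD.
Night half: max(0, 11.5 − 15.0) × 0.5 = 0.0 × 0.5 = 0.00 DD.
Per 24 h: 5.45 DD/day.
Duration = 92 / 5.45 = 16.881 ≈ 16.9 days.

16.9 days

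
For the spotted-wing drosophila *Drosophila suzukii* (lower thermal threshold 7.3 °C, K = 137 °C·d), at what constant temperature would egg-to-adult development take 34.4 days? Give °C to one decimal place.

Required daily accumulation = 137 / 34.4 = 3.983 DD/day.
T = T_base + 3.983 = 7.3 + 3.983 = 11.283 ≈ 11.3 °C.

11.3 °C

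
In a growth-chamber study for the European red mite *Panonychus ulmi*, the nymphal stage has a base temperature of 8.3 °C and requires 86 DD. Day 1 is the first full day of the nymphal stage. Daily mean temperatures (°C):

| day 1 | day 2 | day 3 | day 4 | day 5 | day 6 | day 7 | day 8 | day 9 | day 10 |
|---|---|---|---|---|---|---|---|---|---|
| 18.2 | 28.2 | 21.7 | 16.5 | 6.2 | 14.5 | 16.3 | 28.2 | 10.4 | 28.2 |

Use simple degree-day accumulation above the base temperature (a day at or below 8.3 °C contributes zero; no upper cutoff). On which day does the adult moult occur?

Daily DD above 8.3 °C: 9.9, 19.9, 13.4, 8.2, 0.0, 6.2, 8.0, 19.9, 2.1, 19.9.
Cumulative: 9.9, 29.8, 43.2, 51.4, 51.4, 57.6, 65.6, 85.5, 87.6, 107.5.
The total first reaches 86 DD on day 9.

day 9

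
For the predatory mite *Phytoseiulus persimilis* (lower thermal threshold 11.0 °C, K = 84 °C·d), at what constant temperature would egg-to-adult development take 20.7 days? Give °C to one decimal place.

15.1 °C

Required daily accumulation = 84 / 20.7 = 4.058 DD/day.
T = T_base + 4.058 = 11.0 + 4.058 = 15.058 ≈ 15.1 °C.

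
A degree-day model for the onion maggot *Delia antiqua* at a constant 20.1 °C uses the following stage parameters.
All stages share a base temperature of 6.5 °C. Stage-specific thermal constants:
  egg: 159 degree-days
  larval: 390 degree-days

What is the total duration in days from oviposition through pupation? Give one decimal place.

Daily accumulation at 20.1 °C = 20.1 − 6.5 = 13.6 DD/day.
Total K = 159 + 390 = 549 DD.
Total duration = 549 / 13.6 = 40.368 ≈ 40.4 days.

40.4 days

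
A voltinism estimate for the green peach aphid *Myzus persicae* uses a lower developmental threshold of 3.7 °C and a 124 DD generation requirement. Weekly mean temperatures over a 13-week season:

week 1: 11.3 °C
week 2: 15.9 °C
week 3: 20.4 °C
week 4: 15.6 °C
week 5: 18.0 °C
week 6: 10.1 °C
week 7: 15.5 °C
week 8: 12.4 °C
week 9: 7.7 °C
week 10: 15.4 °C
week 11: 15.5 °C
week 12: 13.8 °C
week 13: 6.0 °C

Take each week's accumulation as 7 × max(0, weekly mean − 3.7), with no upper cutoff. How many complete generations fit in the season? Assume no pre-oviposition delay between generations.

Weekly DD (7 × max(0, T̄ − 3.7)): 53.2, 85.4, 116.9, 83.3, 100.1, 44.8, 82.6, 60.9, 28.0, 81.9, 82.6, 70.7, 16.1.
Season total = 906.5 DD.
Complete generations = ⌊906.5 / 124⌋ = 7.

7 generations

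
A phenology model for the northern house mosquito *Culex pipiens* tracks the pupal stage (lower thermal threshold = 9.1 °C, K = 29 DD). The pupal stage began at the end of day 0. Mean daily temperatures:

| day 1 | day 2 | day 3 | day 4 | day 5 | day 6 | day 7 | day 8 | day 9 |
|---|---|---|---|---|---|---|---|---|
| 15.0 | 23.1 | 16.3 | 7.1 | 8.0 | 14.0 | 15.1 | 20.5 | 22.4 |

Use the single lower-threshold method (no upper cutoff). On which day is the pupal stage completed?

day 6

Daily DD above 9.1 °C: 5.9, 14.0, 7.2, 0.0, 0.0, 4.9, 6.0, 11.4, 13.3.
Cumulative: 5.9, 19.9, 27.1, 27.1, 27.1, 32.0, 38.0, 49.4, 62.7.
The total first reaches 29 DD on day 6.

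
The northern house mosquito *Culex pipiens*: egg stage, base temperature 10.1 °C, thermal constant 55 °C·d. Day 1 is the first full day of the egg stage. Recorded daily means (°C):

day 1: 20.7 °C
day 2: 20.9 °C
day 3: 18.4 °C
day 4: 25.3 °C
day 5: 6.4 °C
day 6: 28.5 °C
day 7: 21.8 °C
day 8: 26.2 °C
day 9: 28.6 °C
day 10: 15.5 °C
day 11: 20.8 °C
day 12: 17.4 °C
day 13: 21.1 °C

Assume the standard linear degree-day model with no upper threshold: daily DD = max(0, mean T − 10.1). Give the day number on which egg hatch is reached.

day 6

Daily DD above 10.1 °C: 10.6, 10.8, 8.3, 15.2, 0.0, 18.4, 11.7, 16.1, 18.5, 5.4, 10.7, 7.3, 11.0.
Cumulative: 10.6, 21.4, 29.7, 44.9, 44.9, 63.3, 75.0, 91.1, 109.6, 115.0, 125.7, 133.0, 144.0.
The total first reaches 55 DD on day 6.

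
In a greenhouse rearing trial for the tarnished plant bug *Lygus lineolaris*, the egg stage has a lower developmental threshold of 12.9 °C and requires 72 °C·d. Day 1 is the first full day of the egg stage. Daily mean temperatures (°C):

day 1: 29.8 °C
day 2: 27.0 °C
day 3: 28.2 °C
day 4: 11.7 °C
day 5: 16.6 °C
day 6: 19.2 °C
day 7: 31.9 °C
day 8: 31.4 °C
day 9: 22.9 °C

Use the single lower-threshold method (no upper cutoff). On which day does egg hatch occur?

day 7

Daily DD above 12.9 °C: 16.9, 14.1, 15.3, 0.0, 3.7, 6.3, 19.0, 18.5, 10.0.
Cumulative: 16.9, 31.0, 46.3, 46.3, 50.0, 56.3, 75.3, 93.8, 103.8.
The total first reaches 72 DD on day 7.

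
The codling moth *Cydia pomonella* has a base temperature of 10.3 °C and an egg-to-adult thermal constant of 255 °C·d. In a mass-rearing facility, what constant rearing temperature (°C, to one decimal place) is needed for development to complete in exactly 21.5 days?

22.2 °C

Required daily accumulation = 255 / 21.5 = 11.860 DD/day.
T = T_base + 11.860 = 10.3 + 11.860 = 22.160 ≈ 22.2 °C.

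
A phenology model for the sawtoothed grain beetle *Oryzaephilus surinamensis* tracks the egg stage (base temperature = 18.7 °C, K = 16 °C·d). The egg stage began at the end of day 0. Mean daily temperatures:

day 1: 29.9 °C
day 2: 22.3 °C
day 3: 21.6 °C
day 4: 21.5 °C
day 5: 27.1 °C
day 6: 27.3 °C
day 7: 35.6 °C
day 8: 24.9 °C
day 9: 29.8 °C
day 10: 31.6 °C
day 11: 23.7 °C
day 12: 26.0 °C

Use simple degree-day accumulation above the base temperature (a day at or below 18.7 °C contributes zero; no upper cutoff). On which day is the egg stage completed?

Daily DD above 18.7 °C: 11.2, 3.6, 2.9, 2.8, 8.4, 8.6, 16.9, 6.2, 11.1, 12.9, 5.0, 7.3.
Cumulative: 11.2, 14.8, 17.7, 20.5, 28.9, 37.5, 54.4, 60.6, 71.7, 84.6, 89.6, 96.9.
The total first reaches 16 DD on day 3.

day 3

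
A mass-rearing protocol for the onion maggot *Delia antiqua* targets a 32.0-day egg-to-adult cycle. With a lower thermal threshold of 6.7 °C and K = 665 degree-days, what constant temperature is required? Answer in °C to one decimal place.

Required daily accumulation = 665 / 32.0 = 20.781 DD/day.
T = T_base + 20.781 = 6.7 + 20.781 = 27.481 ≈ 27.5 °C.

27.5 °C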